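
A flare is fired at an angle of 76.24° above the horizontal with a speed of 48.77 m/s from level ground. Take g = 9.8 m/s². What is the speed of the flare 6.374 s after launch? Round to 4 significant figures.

19.04 m/s

v_x = 48.77 cos 76.24° = 11.600 m/s (constant).
v_y(t) = 48.77 sin 76.24° − g t = 47.370 − 9.8 × 6.374 = -15.095 m/s.
Speed = √(v_x² + v_y²) = √(134.56 + 227.86) = 19.04 m/s.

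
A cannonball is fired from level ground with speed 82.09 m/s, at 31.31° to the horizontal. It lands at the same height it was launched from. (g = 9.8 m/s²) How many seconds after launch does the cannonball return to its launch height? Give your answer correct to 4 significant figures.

Vertical component: v_y = 82.09 sin 31.31° = 42.660 m/s.
For a projectile landing at launch height, time of flight is t = 2 v_y / g = 2 × 42.660 / 9.8 = 8.706 s.

8.706 s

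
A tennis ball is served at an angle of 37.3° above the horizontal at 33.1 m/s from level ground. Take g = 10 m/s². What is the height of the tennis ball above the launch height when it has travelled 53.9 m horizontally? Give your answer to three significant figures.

v_x = 33.1 cos 37.3° = 26.33 m/s, v_y0 = 33.1 sin 37.3° = 20.06 m/s.
Time to reach x = 53.9 m: t = x / v_x = 53.9 / 26.33 = 2.047 s.
y = v_y0 t − ½ g t² = 20.06×2.047 − 5.000×2.047² = 20.1 m.

20.1 m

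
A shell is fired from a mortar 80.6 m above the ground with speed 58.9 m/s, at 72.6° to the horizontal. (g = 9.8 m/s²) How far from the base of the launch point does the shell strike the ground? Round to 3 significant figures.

Components: v_x = 58.9 cos 72.6° = 17.61 m/s, v_y = 58.9 sin 72.6° = 56.20 m/s.
Vertical: 0 = 80.6 + 56.20 t − ½(9.8) t² ⇒ 4.900 t² − 56.20 t − 80.6 = 0.
t = [56.20 + √(3158 + 1580)] / 9.800 = 12.76 s.
Horizontal: R = v_x · t = 17.61 × 12.76 = 225 m.

225 m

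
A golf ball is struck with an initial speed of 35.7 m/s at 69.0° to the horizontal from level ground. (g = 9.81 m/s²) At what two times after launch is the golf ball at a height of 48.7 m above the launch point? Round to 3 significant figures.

v_y0 = 35.7 sin 69.0° = 33.33 m/s.
Set y = v_y0 t − ½ g t² = 48.7: 4.905 t² − 33.33 t + 48.7 = 0.
t = [33.33 ± √(1111 − 955.5)] / 9.81 = (33.33 ± 12.47) / 9.81, giving t = 2.13 s or t = 4.67 s.
So the golf ball is at 48.7 m at t = 2.13 s (rising) and t = 4.67 s (falling).

2.13 s and 4.67 s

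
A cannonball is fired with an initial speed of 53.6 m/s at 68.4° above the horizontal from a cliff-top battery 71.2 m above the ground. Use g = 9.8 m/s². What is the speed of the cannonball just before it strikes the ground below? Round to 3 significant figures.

65.3 m/s

v_x = 53.6 cos 68.4° = 19.73 m/s is unchanged throughout.
For the vertical component, v_y² = v_y0² + 2 g h = (49.84)² + 2×9.8×71.2 = 3880, so |v_y| = 62.29 m/s.
Impact speed = √(v_x² + v_y²) = √(389.3 + 3880) = 65.3 m/s.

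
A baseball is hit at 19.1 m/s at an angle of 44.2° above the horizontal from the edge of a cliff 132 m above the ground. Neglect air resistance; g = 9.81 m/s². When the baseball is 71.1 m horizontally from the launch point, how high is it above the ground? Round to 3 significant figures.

68.9 m

v_x = 19.1 cos 44.2° = 13.69 m/s, v_y0 = 19.1 sin 44.2° = 13.32 m/s.
Time to reach x = 71.1 m: t = x / v_x = 71.1 / 13.69 = 5.194 s.
y = 132 + v_y0 t − ½ g t² = 132 + 13.32×5.194 − 4.905×5.194² = 68.9 m.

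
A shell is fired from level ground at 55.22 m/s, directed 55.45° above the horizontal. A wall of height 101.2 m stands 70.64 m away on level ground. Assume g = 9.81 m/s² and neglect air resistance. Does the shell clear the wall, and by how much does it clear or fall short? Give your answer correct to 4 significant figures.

v_x = 55.22 cos 55.45° = 31.317 m/s; v_y0 = 55.22 sin 55.45° = 45.481 m/s.
Time to reach the wall: t = 70.64 / 31.317 = 2.2556 s.
Height at that point: y = 45.481×2.2556 − 4.905×2.2556² = 77.632 m.
That is 101.2 − 77.632 = 23.57 m below the top of the wall, so the shell does not clear it.

No — it falls 23.57 m short of clearing the wall.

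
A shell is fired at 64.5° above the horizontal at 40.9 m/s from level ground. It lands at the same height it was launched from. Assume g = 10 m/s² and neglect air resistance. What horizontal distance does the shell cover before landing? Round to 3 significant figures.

For level ground, R = v₀² sin(2θ) / g.
sin(2 × 64.5°) = sin 129.0° = 0.7771.
R = (40.9)² × 0.7771 / 10 = 130 m.

130 m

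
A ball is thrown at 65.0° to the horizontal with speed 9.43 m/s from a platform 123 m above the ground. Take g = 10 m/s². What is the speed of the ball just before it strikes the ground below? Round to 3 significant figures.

v_x = 9.43 cos 65.0° = 3.985 m/s is unchanged throughout.
For the vertical component, v_y² = v_y0² + 2 g h = (8.546)² + 2×10×123 = 2533, so |v_y| = 50.33 m/s.
Impact speed = √(v_x² + v_y²) = √(15.88 + 2533) = 50.5 m/s.

50.5 m/s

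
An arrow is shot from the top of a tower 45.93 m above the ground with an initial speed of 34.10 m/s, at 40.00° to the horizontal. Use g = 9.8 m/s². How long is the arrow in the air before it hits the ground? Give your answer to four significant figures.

6.028 s

Vertical component: v_y = 34.10 sin 40.00° = 21.919 m/s.
Taking up as positive with launch at y = 45.93 m, landing at y = 0: 0 = 45.93 + 21.919 t − ½(9.8) t².
Solving 4.900 t² − 21.919 t − 45.93 = 0 gives t = [21.919 + √(21.919² + 4·4.900·45.93)] / 9.800 = 6.028 s.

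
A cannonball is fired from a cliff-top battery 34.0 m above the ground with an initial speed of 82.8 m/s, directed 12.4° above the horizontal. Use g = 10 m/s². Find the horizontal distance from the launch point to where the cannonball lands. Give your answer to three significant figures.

399 m

Components: v_x = 82.8 cos 12.4° = 80.87 m/s, v_y = 82.8 sin 12.4° = 17.78 m/s.
Vertical: 0 = 34.0 + 17.78 t − ½(10) t² ⇒ 5.000 t² − 17.78 t − 34.0 = 0.
t = [17.78 + √(316.1 + 680.0)] / 10.00 = 4.934 s.
Horizontal: R = v_x · t = 80.87 × 4.934 = 399 m.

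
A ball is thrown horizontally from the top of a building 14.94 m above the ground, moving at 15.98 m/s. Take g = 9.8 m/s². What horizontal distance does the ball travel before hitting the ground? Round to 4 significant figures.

Initial vertical velocity is zero, so the fall time comes from h = ½ g t²: t = √(2 × 14.94 / 9.8) = 1.7461 s.
Horizontal motion is uniform at 15.98 m/s, so x = 15.98 × 1.7461 = 27.90 m.

27.90 m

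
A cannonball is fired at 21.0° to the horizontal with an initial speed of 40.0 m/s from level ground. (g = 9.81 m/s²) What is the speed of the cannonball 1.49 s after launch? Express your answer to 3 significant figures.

37.3 m/s

v_x = 40.0 cos 21.0° = 37.34 m/s (constant).
v_y(t) = 40.0 sin 21.0° − g t = 14.33 − 9.81 × 1.49 = -0.2869 m/s.
Speed = √(v_x² + v_y²) = √(1394 + 0.08231) = 37.3 m/s.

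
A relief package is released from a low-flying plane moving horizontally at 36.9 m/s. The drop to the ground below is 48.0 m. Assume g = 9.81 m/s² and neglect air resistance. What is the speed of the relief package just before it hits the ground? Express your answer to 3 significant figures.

Fall time: t = √(2 × 48.0 / 9.81) = 3.128 s.
At impact: v_x = 36.9 m/s (unchanged), v_y = g t = 9.81 × 3.128 = 30.69 m/s.
Speed = √(v_x² + v_y²) = √(1362 + 941.9) = 48.0 m/s.

48.0 m/s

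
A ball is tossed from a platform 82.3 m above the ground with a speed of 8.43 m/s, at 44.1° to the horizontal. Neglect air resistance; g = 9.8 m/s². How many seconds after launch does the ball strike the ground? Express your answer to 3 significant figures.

Vertical component: v_y = 8.43 sin 44.1° = 5.867 m/s.
Taking up as positive with launch at y = 82.3 m, landing at y = 0: 0 = 82.3 + 5.867 t − ½(9.8) t².
Solving 4.900 t² − 5.867 t − 82.3 = 0 gives t = [5.867 + √(5.867² + 4·4.900·82.3)] / 9.800 = 4.74 s.

4.74 s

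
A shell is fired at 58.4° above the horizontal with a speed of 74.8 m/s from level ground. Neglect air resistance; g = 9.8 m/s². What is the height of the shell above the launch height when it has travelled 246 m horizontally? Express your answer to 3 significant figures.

207 m

v_x = 74.8 cos 58.4° = 39.19 m/s, v_y0 = 74.8 sin 58.4° = 63.71 m/s.
Time to reach x = 246 m: t = x / v_x = 246 / 39.19 = 6.277 s.
y = v_y0 t − ½ g t² = 63.71×6.277 − 4.900×6.277² = 207 m.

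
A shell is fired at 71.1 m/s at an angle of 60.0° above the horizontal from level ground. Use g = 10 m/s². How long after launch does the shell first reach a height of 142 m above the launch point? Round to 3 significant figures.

v_y0 = 71.1 sin 60.0° = 61.57 m/s.
Set y = v_y0 t − ½ g t² = 142: 5.000 t² − 61.57 t + 142 = 0.
t = [61.57 ± √(3791 − 2840)] / 10 = (61.57 ± 30.84) / 10, giving t = 3.07 s or t = 9.24 s.
The shell is on the way up at the first time, so t = 3.07 s.

3.07 s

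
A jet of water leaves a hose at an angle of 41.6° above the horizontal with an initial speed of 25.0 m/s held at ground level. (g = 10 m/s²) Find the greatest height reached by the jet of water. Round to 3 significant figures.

Vertical component of launch velocity: v_y = 25.0 sin 41.6° = 16.60 m/s.
At the highest point the vertical velocity is zero, so v_y² = 2 g h_max.
h_max = (16.60)² / (2 × 10) = 275.6 / 20.00 = 13.8 m.

13.8 m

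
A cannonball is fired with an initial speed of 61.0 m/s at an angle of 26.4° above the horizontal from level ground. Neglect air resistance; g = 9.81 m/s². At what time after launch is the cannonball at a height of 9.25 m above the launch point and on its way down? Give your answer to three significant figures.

5.16 s

v_y0 = 61.0 sin 26.4° = 27.12 m/s.
Set y = v_y0 t − ½ g t² = 9.25: 4.905 t² − 27.12 t + 9.25 = 0.
t = [27.12 ± √(735.5 − 181.5)] / 9.81 = (27.12 ± 23.54) / 9.81, giving t = 0.365 s or t = 5.16 s.
On the way down corresponds to the larger root: t = 5.16 s.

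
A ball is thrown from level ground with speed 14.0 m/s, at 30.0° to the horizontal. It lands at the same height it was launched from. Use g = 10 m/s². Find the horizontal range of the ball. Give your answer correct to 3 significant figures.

17.0 m

Components: v_x = 14.0 cos 30.0° = 12.12 m/s, v_y = 14.0 sin 30.0° = 7.000 m/s.
Time of flight (same landing height): t = 2 v_y / g = 2 × 7.000 / 10 = 1.400 s.
Range: R = v_x · t = 12.12 × 1.400 = 17.0 m.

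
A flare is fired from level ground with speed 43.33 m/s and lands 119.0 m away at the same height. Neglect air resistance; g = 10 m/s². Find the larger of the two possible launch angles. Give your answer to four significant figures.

70.33°

Level-ground range: R = v₀² sin(2θ)/g ⇒ sin 2θ = R g / v₀² = 119.0×10/43.33² = 0.6338.
2θ = arcsin(0.6338) = 39.331° or 180° − 39.331° = 140.669°.
So θ = 19.67° or θ = 70.33°.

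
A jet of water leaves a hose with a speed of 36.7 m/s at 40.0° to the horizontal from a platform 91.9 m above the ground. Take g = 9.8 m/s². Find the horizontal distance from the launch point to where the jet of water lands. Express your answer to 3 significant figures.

Components: v_x = 36.7 cos 40.0° = 28.11 m/s, v_y = 36.7 sin 40.0° = 23.59 m/s.
Vertical: 0 = 91.9 + 23.59 t − ½(9.8) t² ⇒ 4.900 t² − 23.59 t − 91.9 = 0.
t = [23.59 + √(556.5 + 1801)] / 9.800 = 7.362 s.
Horizontal: R = v_x · t = 28.11 × 7.362 = 207 m.

207 m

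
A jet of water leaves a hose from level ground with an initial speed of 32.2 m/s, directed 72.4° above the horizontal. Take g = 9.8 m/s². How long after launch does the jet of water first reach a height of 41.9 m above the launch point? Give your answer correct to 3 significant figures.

v_y0 = 32.2 sin 72.4° = 30.69 m/s.
Set y = v_y0 t − ½ g t² = 41.9: 4.900 t² − 30.69 t + 41.9 = 0.
t = [30.69 ± √(941.9 − 821.2)] / 9.8 = (30.69 ± 10.99) / 9.8, giving t = 2.01 s or t = 4.25 s.
The jet of water is on the way up at the first time, so t = 2.01 s.

2.01 s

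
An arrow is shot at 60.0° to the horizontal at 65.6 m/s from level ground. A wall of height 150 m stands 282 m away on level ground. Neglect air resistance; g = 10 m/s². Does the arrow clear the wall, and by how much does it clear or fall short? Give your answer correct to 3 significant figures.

No — it falls 31.2 m short of clearing the wall.

v_x = 65.6 cos 60.0° = 32.80 m/s; v_y0 = 65.6 sin 60.0° = 56.81 m/s.
Time to reach the wall: t = 282 / 32.80 = 8.598 s.
Height at that point: y = 56.81×8.598 − 5.000×8.598² = 118.8 m.
That is 150 − 118.8 = 31.2 m below the top of the wall, so the arrow does not clear it.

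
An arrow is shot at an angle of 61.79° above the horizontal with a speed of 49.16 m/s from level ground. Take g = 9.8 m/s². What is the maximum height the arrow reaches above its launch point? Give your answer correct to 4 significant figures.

95.75 m

Vertical component of launch velocity: v_y = 49.16 sin 61.79° = 43.321 m/s.
At the highest point the vertical velocity is zero, so v_y² = 2 g h_max.
h_max = (43.321)² / (2 × 9.8) = 1876.7 / 19.60 = 95.75 m.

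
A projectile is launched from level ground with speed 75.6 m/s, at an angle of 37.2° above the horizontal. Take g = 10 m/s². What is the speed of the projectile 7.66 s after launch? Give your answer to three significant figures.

v_x = 75.6 cos 37.2° = 60.22 m/s (constant).
v_y(t) = 75.6 sin 37.2° − g t = 45.71 − 10 × 7.66 = -30.89 m/s.
Speed = √(v_x² + v_y²) = √(3626 + 954.2) = 67.7 m/s.

67.7 m/s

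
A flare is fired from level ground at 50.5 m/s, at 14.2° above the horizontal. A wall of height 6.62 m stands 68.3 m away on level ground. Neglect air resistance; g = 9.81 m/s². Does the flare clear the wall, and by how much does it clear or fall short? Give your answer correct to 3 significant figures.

Yes — it clears the wall by 1.12 m.

v_x = 50.5 cos 14.2° = 48.96 m/s; v_y0 = 50.5 sin 14.2° = 12.39 m/s.
Time to reach the wall: t = 68.3 / 48.96 = 1.395 s.
Height at that point: y = 12.39×1.395 − 4.905×1.395² = 7.739 m.
That is 7.739 − 6.62 = 1.12 m above the top of the wall, so the flare clears it.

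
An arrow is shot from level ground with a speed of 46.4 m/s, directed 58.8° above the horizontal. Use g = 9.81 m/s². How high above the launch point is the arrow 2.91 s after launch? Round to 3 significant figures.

74.0 m

v_y0 = 46.4 sin 58.8° = 39.69 m/s.
y(t) = v_y0 t − ½ g t² = 39.69×2.91 − 4.905×2.91² = 74.0 m.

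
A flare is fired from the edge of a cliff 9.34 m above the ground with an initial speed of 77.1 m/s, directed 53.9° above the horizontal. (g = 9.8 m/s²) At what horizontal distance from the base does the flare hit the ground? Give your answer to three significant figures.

Components: v_x = 77.1 cos 53.9° = 45.43 m/s, v_y = 77.1 sin 53.9° = 62.30 m/s.
Vertical: 0 = 9.34 + 62.30 t − ½(9.8) t² ⇒ 4.900 t² − 62.30 t − 9.34 = 0.
t = [62.30 + √(3881 + 183.1)] / 9.800 = 12.86 s.
Horizontal: R = v_x · t = 45.43 × 12.86 = 584 m.

584 m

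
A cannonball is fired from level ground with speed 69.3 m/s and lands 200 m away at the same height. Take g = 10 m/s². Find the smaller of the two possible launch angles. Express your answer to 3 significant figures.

Level-ground range: R = v₀² sin(2θ)/g ⇒ sin 2θ = R g / v₀² = 200×10/69.3² = 0.4165.
2θ = arcsin(0.4165) = 24.61° or 180° − 24.61° = 155.39°.
So θ = 12.3° or θ = 77.7°.

12.3°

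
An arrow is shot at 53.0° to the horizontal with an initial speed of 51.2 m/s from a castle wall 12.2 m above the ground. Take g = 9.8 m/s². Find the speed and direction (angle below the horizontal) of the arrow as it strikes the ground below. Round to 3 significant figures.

53.5 m/s at 54.8° below the horizontal

v_x = 51.2 cos 53.0° = 30.81 m/s (constant).
|v_y| at impact = √((40.89)² + 2×9.8×12.2) = 43.72 m/s.
Speed = √(30.81² + 43.72²) = 53.5 m/s; angle = arctan(43.72/30.81) = 54.8° below horizontal.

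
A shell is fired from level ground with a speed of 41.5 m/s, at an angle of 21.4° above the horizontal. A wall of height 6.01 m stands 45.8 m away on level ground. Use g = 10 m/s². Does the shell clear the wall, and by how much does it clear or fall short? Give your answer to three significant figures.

v_x = 41.5 cos 21.4° = 38.64 m/s; v_y0 = 41.5 sin 21.4° = 15.14 m/s.
Time to reach the wall: t = 45.8 / 38.64 = 1.185 s.
Height at that point: y = 15.14×1.185 − 5.000×1.185² = 10.92 m.
That is 10.92 − 6.01 = 4.91 m above the top of the wall, so the shell clears it.

Yes — it clears the wall by 4.91 m.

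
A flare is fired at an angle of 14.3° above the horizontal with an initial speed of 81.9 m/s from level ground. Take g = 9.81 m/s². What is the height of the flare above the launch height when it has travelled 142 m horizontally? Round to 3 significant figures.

20.5 m

v_x = 81.9 cos 14.3° = 79.36 m/s, v_y0 = 81.9 sin 14.3° = 20.23 m/s.
Time to reach x = 142 m: t = x / v_x = 142 / 79.36 = 1.789 s.
y = v_y0 t − ½ g t² = 20.23×1.789 − 4.905×1.789² = 20.5 m.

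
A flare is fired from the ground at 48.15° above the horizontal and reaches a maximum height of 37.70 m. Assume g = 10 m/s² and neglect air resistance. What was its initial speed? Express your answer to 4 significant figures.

36.86 m/s

At maximum height v_y = 0, so (v₀ sin θ)² = 2 g H.
v₀ sin 48.15° = √(2 × 10 × 37.70) = 27.459 m/s.
v₀ = 27.459 / sin 48.15° = 27.459 / 0.7449 = 36.86 m/s.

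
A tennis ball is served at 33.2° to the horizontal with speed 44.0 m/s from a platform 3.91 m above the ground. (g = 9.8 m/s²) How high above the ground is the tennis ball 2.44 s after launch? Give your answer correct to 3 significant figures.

33.5 m

v_y0 = 44.0 sin 33.2° = 24.09 m/s.
y(t) = 3.91 + v_y0 t − ½ g t² = 3.91 + 24.09×2.44 − ½×9.8×2.44² = 33.5 m.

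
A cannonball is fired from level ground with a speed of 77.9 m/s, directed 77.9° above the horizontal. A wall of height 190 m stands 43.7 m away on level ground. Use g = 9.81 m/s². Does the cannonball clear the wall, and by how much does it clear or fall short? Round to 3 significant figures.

v_x = 77.9 cos 77.9° = 16.33 m/s; v_y0 = 77.9 sin 77.9° = 76.17 m/s.
Time to reach the wall: t = 43.7 / 16.33 = 2.676 s.
Height at that point: y = 76.17×2.676 − 4.905×2.676² = 168.7 m.
That is 190 − 168.7 = 21.3 m below the top of the wall, so the cannonball does not clear it.

No — it falls 21.3 m short of clearing the wall.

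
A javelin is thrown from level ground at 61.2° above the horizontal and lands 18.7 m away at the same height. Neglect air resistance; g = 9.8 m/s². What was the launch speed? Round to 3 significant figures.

14.7 m/s

On level ground, R = v₀² sin(2θ) / g, so v₀ = √(R g / sin 2θ).
sin(2 × 61.2°) = 0.8443.
v₀ = √(18.7 × 9.8 / 0.8443) = √217.1 = 14.7 m/s.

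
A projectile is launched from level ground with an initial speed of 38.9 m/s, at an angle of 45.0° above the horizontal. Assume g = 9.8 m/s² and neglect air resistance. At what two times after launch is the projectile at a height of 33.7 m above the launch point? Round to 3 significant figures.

1.81 s and 3.81 s

v_y0 = 38.9 sin 45.0° = 27.51 m/s.
Set y = v_y0 t − ½ g t² = 33.7: 4.900 t² − 27.51 t + 33.7 = 0.
t = [27.51 ± √(756.8 − 660.5)] / 9.8 = (27.51 ± 9.813) / 9.8, giving t = 1.81 s or t = 3.81 s.
So the projectile is at 33.7 m at t = 1.81 s (rising) and t = 3.81 s (falling).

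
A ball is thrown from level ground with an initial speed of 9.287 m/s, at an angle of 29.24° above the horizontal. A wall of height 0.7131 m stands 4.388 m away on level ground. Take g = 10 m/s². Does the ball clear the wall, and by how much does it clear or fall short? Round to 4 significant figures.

v_x = 9.287 cos 29.24° = 8.1037 m/s; v_y0 = 9.287 sin 29.24° = 4.5364 m/s.
Time to reach the wall: t = 4.388 / 8.1037 = 0.54148 s.
Height at that point: y = 4.5364×0.54148 − 5.000×0.54148² = 0.99037 m.
That is 0.99037 − 0.7131 = 0.2773 m above the top of the wall, so the ball clears it.

Yes — it clears the wall by 0.2773 m.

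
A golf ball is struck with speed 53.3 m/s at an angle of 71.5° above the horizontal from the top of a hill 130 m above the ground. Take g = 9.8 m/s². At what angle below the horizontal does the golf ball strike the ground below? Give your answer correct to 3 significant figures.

76.7°

v_x = 53.3 cos 71.5° = 16.91 m/s.
At impact |v_y| = √(v_y0² + 2 g h) = √(50.55² + 2×9.8×130) = 71.44 m/s.
Angle below horizontal = arctan(|v_y| / v_x) = arctan(71.44 / 16.91) = 76.7°.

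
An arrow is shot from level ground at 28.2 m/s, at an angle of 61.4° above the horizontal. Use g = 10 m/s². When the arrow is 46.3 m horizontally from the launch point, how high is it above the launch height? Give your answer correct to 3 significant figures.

v_x = 28.2 cos 61.4° = 13.50 m/s, v_y0 = 28.2 sin 61.4° = 24.76 m/s.
Time to reach x = 46.3 m: t = x / v_x = 46.3 / 13.50 = 3.430 s.
y = v_y0 t − ½ g t² = 24.76×3.430 − 5.000×3.430² = 26.1 m.

26.1 m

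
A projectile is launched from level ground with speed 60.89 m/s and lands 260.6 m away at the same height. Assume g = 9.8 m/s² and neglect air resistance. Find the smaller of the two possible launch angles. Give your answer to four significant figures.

Level-ground range: R = v₀² sin(2θ)/g ⇒ sin 2θ = R g / v₀² = 260.6×9.8/60.89² = 0.6888.
2θ = arcsin(0.6888) = 43.535° or 180° − 43.535° = 136.465°.
So θ = 21.77° or θ = 68.23°.

21.77°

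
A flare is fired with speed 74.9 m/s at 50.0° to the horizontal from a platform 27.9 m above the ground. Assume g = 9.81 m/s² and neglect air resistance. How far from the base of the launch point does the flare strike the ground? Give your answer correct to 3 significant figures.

Components: v_x = 74.9 cos 50.0° = 48.14 m/s, v_y = 74.9 sin 50.0° = 57.38 m/s.
Vertical: 0 = 27.9 + 57.38 t − ½(9.81) t² ⇒ 4.905 t² − 57.38 t − 27.9 = 0.
t = [57.38 + √(3292 + 547.4)] / 9.810 = 12.17 s.
Horizontal: R = v_x · t = 48.14 × 12.17 = 586 m.

586 m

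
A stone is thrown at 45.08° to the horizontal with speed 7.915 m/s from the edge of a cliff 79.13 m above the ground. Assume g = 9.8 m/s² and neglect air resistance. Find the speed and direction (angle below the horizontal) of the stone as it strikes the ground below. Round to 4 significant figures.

40.17 m/s at 82.00° below the horizontal

v_x = 7.915 cos 45.08° = 5.5889 m/s (constant).
|v_y| at impact = √((5.6046)² + 2×9.8×79.13) = 39.779 m/s.
Speed = √(5.5889² + 39.779²) = 40.17 m/s; angle = arctan(39.779/5.5889) = 82.00° below horizontal.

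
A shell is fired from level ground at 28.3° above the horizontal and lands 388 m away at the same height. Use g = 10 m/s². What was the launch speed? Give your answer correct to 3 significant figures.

68.2 m/s

On level ground, R = v₀² sin(2θ) / g, so v₀ = √(R g / sin 2θ).
sin(2 × 28.3°) = 0.8348.
v₀ = √(388 × 10 / 0.8348) = √4648 = 68.2 m/s.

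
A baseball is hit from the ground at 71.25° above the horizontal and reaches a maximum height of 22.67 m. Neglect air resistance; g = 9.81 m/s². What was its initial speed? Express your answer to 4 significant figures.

22.27 m/s

At maximum height v_y = 0, so (v₀ sin θ)² = 2 g H.
v₀ sin 71.25° = √(2 × 9.81 × 22.67) = 21.090 m/s.
v₀ = 21.090 / sin 71.25° = 21.090 / 0.9469 = 22.27 m/s.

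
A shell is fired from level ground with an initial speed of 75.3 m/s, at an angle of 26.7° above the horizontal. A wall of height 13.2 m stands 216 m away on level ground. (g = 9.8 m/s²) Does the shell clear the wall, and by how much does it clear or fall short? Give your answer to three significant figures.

Yes — it clears the wall by 44.9 m.

v_x = 75.3 cos 26.7° = 67.27 m/s; v_y0 = 75.3 sin 26.7° = 33.83 m/s.
Time to reach the wall: t = 216 / 67.27 = 3.211 s.
Height at that point: y = 33.83×3.211 − 4.900×3.211² = 58.11 m.
That is 58.11 − 13.2 = 44.9 m above the top of the wall, so the shell clears it.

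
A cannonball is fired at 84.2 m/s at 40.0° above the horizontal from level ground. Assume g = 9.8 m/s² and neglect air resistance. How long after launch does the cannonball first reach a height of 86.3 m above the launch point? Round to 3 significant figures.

1.93 s

v_y0 = 84.2 sin 40.0° = 54.12 m/s.
Set y = v_y0 t − ½ g t² = 86.3: 4.900 t² − 54.12 t + 86.3 = 0.
t = [54.12 ± √(2929 − 1691)] / 9.8 = (54.12 ± 35.19) / 9.8, giving t = 1.93 s or t = 9.11 s.
The cannonball is on the way up at the first time, so t = 1.93 s.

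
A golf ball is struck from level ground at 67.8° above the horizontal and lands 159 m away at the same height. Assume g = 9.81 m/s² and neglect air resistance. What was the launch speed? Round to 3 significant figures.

47.2 m/s

On level ground, R = v₀² sin(2θ) / g, so v₀ = √(R g / sin 2θ).
sin(2 × 67.8°) = 0.6997.
v₀ = √(159 × 9.81 / 0.6997) = √2229 = 47.2 m/s.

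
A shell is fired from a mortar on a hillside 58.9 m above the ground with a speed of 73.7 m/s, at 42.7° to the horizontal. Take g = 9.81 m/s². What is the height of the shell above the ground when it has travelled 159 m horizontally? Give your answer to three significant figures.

163 m

v_x = 73.7 cos 42.7° = 54.16 m/s, v_y0 = 73.7 sin 42.7° = 49.98 m/s.
Time to reach x = 159 m: t = x / v_x = 159 / 54.16 = 2.936 s.
y = 58.9 + v_y0 t − ½ g t² = 58.9 + 49.98×2.936 − 4.905×2.936² = 163 m.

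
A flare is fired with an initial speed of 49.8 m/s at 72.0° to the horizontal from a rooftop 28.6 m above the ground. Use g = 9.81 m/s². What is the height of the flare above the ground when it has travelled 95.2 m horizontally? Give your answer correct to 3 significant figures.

134 m

v_x = 49.8 cos 72.0° = 15.39 m/s, v_y0 = 49.8 sin 72.0° = 47.36 m/s.
Time to reach x = 95.2 m: t = x / v_x = 95.2 / 15.39 = 6.186 s.
y = 28.6 + v_y0 t − ½ g t² = 28.6 + 47.36×6.186 − 4.905×6.186² = 134 m.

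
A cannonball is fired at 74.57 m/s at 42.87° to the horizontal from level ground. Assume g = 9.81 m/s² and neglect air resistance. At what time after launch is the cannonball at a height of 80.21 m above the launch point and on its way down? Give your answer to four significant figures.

v_y0 = 74.57 sin 42.87° = 50.733 m/s.
Set y = v_y0 t − ½ g t² = 80.21: 4.905 t² − 50.733 t + 80.21 = 0.
t = [50.733 ± √(2573.8 − 1573.7)] / 9.81 = (50.733 ± 31.624) / 9.81, giving t = 1.948 s or t = 8.395 s.
On the way down corresponds to the larger root: t = 8.395 s.

8.395 s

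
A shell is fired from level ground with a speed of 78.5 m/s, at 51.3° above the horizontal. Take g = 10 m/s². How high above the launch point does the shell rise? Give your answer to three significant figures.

188 m

Vertical component of launch velocity: v_y = 78.5 sin 51.3° = 61.26 m/s.
At the highest point the vertical velocity is zero, so v_y² = 2 g h_max.
h_max = (61.26)² / (2 × 10) = 3753 / 20.00 = 188 m.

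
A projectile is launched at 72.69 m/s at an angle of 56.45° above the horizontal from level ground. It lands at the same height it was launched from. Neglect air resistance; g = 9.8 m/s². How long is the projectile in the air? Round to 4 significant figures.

Vertical component: v_y = 72.69 sin 56.45° = 60.580 m/s.
For a projectile landing at launch height, time of flight is t = 2 v_y / g = 2 × 60.580 / 9.8 = 12.36 s.

12.36 s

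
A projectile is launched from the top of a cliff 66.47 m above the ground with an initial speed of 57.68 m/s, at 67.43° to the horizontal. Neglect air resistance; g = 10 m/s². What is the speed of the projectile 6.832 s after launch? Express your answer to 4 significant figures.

v_x = 57.68 cos 67.43° = 22.138 m/s (constant).
v_y(t) = 57.68 sin 67.43° − g t = 53.262 − 10 × 6.832 = -15.058 m/s.
Speed = √(v_x² + v_y²) = √(490.09 + 226.74) = 26.77 m/s.

26.77 m/s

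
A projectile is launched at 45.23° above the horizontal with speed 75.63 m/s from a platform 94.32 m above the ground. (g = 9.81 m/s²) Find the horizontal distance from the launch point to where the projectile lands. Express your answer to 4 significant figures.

Components: v_x = 75.63 cos 45.23° = 53.263 m/s, v_y = 75.63 sin 45.23° = 53.693 m/s.
Vertical: 0 = 94.32 + 53.693 t − ½(9.81) t² ⇒ 4.905 t² − 53.693 t − 94.32 = 0.
t = [53.693 + √(2882.9 + 1850.6)] / 9.810 = 12.487 s.
Horizontal: R = v_x · t = 53.263 × 12.487 = 665.1 m.

665.1 m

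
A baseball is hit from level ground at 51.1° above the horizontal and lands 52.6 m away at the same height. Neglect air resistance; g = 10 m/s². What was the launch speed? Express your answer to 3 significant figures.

23.2 m/s

On level ground, R = v₀² sin(2θ) / g, so v₀ = √(R g / sin 2θ).
sin(2 × 51.1°) = 0.9774.
v₀ = √(52.6 × 10 / 0.9774) = √538.2 = 23.2 m/s.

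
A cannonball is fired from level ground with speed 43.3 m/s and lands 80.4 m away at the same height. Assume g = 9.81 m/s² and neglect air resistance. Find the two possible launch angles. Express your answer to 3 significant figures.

12.4° and 77.6°

Level-ground range: R = v₀² sin(2θ)/g ⇒ sin 2θ = R g / v₀² = 80.4×9.81/43.3² = 0.4207.
2θ = arcsin(0.4207) = 24.88° or 180° − 24.88° = 155.12°.
So θ = 12.4° or θ = 77.6°.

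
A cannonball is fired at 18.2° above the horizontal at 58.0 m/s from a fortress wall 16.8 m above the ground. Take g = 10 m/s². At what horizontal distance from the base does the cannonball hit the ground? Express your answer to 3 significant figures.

242 m

Components: v_x = 58.0 cos 18.2° = 55.10 m/s, v_y = 58.0 sin 18.2° = 18.12 m/s.
Vertical: 0 = 16.8 + 18.12 t − ½(10) t² ⇒ 5.000 t² − 18.12 t − 16.8 = 0.
t = [18.12 + √(328.3 + 336.0)] / 10.00 = 4.389 s.
Horizontal: R = v_x · t = 55.10 × 4.389 = 242 m.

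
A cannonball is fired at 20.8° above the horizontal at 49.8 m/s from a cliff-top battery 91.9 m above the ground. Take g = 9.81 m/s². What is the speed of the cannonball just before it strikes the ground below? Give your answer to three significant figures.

v_x = 49.8 cos 20.8° = 46.55 m/s is unchanged throughout.
For the vertical component, v_y² = v_y0² + 2 g h = (17.68)² + 2×9.81×91.9 = 2116, so |v_y| = 46.00 m/s.
Impact speed = √(v_x² + v_y²) = √(2167 + 2116) = 65.4 m/s.

65.4 m/s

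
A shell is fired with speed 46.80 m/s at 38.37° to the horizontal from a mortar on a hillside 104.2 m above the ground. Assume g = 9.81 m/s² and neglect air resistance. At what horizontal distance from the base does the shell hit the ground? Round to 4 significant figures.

309.7 m

Components: v_x = 46.80 cos 38.37° = 36.692 m/s, v_y = 46.80 sin 38.37° = 29.051 m/s.
Vertical: 0 = 104.2 + 29.051 t − ½(9.81) t² ⇒ 4.905 t² − 29.051 t − 104.2 = 0.
t = [29.051 + √(843.96 + 2044.4)] / 9.810 = 8.4398 s.
Horizontal: R = v_x · t = 36.692 × 8.4398 = 309.7 m.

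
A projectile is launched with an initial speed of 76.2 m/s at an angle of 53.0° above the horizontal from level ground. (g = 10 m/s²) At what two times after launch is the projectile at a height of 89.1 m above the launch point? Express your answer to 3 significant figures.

1.70 s and 10.5 s

v_y0 = 76.2 sin 53.0° = 60.86 m/s.
Set y = v_y0 t − ½ g t² = 89.1: 5.000 t² − 60.86 t + 89.1 = 0.
t = [60.86 ± √(3704 − 1782)] / 10 = (60.86 ± 43.84) / 10, giving t = 1.70 s or t = 10.5 s.
So the projectile is at 89.1 m at t = 1.70 s (rising) and t = 10.5 s (falling).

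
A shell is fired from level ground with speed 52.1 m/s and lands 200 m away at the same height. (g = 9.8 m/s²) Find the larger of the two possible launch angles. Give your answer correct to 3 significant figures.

66.9°

Level-ground range: R = v₀² sin(2θ)/g ⇒ sin 2θ = R g / v₀² = 200×9.8/52.1² = 0.7221.
2θ = arcsin(0.7221) = 46.23° or 180° − 46.23° = 133.77°.
So θ = 23.1° or θ = 66.9°.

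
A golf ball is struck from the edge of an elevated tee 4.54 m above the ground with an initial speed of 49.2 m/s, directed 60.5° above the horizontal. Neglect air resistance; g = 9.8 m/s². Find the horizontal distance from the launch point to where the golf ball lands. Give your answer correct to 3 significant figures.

Components: v_x = 49.2 cos 60.5° = 24.23 m/s, v_y = 49.2 sin 60.5° = 42.82 m/s.
Vertical: 0 = 4.54 + 42.82 t − ½(9.8) t² ⇒ 4.900 t² − 42.82 t − 4.54 = 0.
t = [42.82 + √(1834 + 88.98)] / 9.800 = 8.844 s.
Horizontal: R = v_x · t = 24.23 × 8.844 = 214 m.

214 m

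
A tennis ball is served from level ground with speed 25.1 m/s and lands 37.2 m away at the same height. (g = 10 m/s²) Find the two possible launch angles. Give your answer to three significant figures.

Level-ground range: R = v₀² sin(2θ)/g ⇒ sin 2θ = R g / v₀² = 37.2×10/25.1² = 0.5905.
2θ = arcsin(0.5905) = 36.19° or 180° − 36.19° = 143.81°.
So θ = 18.1° or θ = 71.9°.

18.1° and 71.9°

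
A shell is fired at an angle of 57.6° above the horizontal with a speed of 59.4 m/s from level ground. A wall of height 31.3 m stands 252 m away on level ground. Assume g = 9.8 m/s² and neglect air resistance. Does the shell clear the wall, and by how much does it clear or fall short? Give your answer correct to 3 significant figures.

v_x = 59.4 cos 57.6° = 31.83 m/s; v_y0 = 59.4 sin 57.6° = 50.15 m/s.
Time to reach the wall: t = 252 / 31.83 = 7.917 s.
Height at that point: y = 50.15×7.917 − 4.900×7.917² = 89.91 m.
That is 89.91 − 31.3 = 58.6 m above the top of the wall, so the shell clears it.

Yes — it clears the wall by 58.6 m.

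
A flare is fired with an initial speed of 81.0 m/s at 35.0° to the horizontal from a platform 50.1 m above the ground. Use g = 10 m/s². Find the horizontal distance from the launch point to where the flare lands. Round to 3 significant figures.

681 m

Components: v_x = 81.0 cos 35.0° = 66.35 m/s, v_y = 81.0 sin 35.0° = 46.46 m/s.
Vertical: 0 = 50.1 + 46.46 t − ½(10) t² ⇒ 5.000 t² − 46.46 t − 50.1 = 0.
t = [46.46 + √(2159 + 1002)] / 10.00 = 10.27 s.
Horizontal: R = v_x · t = 66.35 × 10.27 = 681 m.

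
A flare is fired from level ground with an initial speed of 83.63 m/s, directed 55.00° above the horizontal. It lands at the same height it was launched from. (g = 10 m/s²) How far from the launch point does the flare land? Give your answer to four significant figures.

For level ground, R = v₀² sin(2θ) / g.
sin(2 × 55.00°) = sin 110.00° = 0.9397.
R = (83.63)² × 0.9397 / 10 = 657.2 m.

657.2 m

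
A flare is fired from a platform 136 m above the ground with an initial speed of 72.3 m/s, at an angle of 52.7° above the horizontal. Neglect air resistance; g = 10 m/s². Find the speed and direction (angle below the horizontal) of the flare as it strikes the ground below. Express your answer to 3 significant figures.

89.1 m/s at 60.6° below the horizontal

v_x = 72.3 cos 52.7° = 43.81 m/s (constant).
|v_y| at impact = √((57.51)² + 2×10×136) = 77.64 m/s.
Speed = √(43.81² + 77.64²) = 89.1 m/s; angle = arctan(77.64/43.81) = 60.6° below horizontal.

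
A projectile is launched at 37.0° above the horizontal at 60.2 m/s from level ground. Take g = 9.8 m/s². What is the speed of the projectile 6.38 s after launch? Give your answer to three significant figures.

v_x = 60.2 cos 37.0° = 48.08 m/s (constant).
v_y(t) = 60.2 sin 37.0° − g t = 36.23 − 9.8 × 6.38 = -26.29 m/s.
Speed = √(v_x² + v_y²) = √(2312 + 691.2) = 54.8 m/s.

54.8 m/s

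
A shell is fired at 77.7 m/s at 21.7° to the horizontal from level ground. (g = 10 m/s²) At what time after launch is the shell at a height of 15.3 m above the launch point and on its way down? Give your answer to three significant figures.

5.15 s

v_y0 = 77.7 sin 21.7° = 28.73 m/s.
Set y = v_y0 t − ½ g t² = 15.3: 5.000 t² − 28.73 t + 15.3 = 0.
t = [28.73 ± √(825.4 − 306.0)] / 10 = (28.73 ± 22.79) / 10, giving t = 0.594 s or t = 5.15 s.
On the way down corresponds to the larger root: t = 5.15 s.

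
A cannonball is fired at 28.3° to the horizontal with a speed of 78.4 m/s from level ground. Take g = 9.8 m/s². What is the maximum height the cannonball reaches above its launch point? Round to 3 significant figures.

Vertical component of launch velocity: v_y = 78.4 sin 28.3° = 37.17 m/s.
At the highest point the vertical velocity is zero, so v_y² = 2 g h_max.
h_max = (37.17)² / (2 × 9.8) = 1382 / 19.60 = 70.5 m.

70.5 m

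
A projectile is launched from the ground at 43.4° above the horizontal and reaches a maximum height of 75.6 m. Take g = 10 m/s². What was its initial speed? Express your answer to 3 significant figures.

56.6 m/s

At maximum height v_y = 0, so (v₀ sin θ)² = 2 g H.
v₀ sin 43.4° = √(2 × 10 × 75.6) = 38.88 m/s.
v₀ = 38.88 / sin 43.4° = 38.88 / 0.6871 = 56.6 m/s.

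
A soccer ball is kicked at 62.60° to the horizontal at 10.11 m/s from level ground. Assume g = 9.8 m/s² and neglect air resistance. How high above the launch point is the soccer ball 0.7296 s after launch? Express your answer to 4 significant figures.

v_y0 = 10.11 sin 62.60° = 8.9758 m/s.
y(t) = v_y0 t − ½ g t² = 8.9758×0.7296 − 4.900×0.7296² = 3.940 m.

3.940 m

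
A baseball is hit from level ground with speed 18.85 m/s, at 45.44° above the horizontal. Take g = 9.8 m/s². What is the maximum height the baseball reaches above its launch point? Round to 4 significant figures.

Vertical component of launch velocity: v_y = 18.85 sin 45.44° = 13.431 m/s.
At the highest point the vertical velocity is zero, so v_y² = 2 g h_max.
h_max = (13.431)² / (2 × 9.8) = 180.39 / 19.60 = 9.204 m.

9.204 m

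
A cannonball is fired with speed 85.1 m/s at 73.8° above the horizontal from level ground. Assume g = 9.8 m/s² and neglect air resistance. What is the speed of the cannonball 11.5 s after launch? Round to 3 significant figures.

39.0 m/s

v_x = 85.1 cos 73.8° = 23.74 m/s (constant).
v_y(t) = 85.1 sin 73.8° − g t = 81.72 − 9.8 × 11.5 = -30.98 m/s.
Speed = √(v_x² + v_y²) = √(563.6 + 959.8) = 39.0 m/s.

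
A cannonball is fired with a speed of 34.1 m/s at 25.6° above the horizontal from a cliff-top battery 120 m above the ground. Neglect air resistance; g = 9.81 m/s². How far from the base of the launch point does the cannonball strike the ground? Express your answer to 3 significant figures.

Components: v_x = 34.1 cos 25.6° = 30.75 m/s, v_y = 34.1 sin 25.6° = 14.73 m/s.
Vertical: 0 = 120 + 14.73 t − ½(9.81) t² ⇒ 4.905 t² − 14.73 t − 120 = 0.
t = [14.73 + √(217.0 + 2354)] / 9.810 = 6.670 s.
Horizontal: R = v_x · t = 30.75 × 6.670 = 205 m.

205 m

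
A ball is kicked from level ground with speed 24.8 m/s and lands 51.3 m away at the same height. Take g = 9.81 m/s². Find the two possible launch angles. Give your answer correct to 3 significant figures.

Level-ground range: R = v₀² sin(2θ)/g ⇒ sin 2θ = R g / v₀² = 51.3×9.81/24.8² = 0.8182.
2θ = arcsin(0.8182) = 54.91° or 180° − 54.91° = 125.09°.
So θ = 27.5° or θ = 62.5°.

27.5° and 62.5°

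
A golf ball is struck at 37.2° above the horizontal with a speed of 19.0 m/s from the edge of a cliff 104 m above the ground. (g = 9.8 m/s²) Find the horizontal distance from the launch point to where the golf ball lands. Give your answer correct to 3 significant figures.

89.7 m

Components: v_x = 19.0 cos 37.2° = 15.13 m/s, v_y = 19.0 sin 37.2° = 11.49 m/s.
Vertical: 0 = 104 + 11.49 t − ½(9.8) t² ⇒ 4.900 t² − 11.49 t − 104 = 0.
t = [11.49 + √(132.0 + 2038)] / 9.800 = 5.926 s.
Horizontal: R = v_x · t = 15.13 × 5.926 = 89.7 m.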